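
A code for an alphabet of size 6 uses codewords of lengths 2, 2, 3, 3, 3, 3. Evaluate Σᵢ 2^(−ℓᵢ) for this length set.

1

With common denominator 2^3 = 8: Σ 2^(−ℓᵢ) = 2/8 + 2/8 + 1/8 + 1/8 + 1/8 + 1/8 = 8/8 = 1.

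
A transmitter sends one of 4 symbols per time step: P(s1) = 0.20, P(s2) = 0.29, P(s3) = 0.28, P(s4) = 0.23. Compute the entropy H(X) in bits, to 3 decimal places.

H = −Σ pᵢ log₂ pᵢ.
−0.20·log₂(0.20) = 0.4644
−0.29·log₂(0.29) = 0.5179
−0.28·log₂(0.28) = 0.5142
−0.23·log₂(0.23) = 0.4877
Sum ≈ 1.9842 → 1.984 bits.

1.984 bits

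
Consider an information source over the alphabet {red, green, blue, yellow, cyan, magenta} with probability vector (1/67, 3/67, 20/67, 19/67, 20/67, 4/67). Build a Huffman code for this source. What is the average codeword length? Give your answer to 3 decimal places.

2.179 bits/symbol

Repeatedly combine the two least-probable nodes; the expected code length is the sum of the merged weights.
merge 1/67 + 3/67 → 4/67
merge 4/67 + 4/67 → 8/67
merge 8/67 + 19/67 → 27/67
merge 20/67 + 20/67 → 40/67
merge 27/67 + 40/67 → 1
L = 4/67 + 8/67 + 27/67 + 40/67 + 1 = 146/67 ≈ 2.179 bits/symbol.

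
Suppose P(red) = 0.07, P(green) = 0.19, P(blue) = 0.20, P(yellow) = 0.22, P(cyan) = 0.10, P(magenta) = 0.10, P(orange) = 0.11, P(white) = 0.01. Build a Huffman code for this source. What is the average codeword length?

Repeatedly combine the two least-probable nodes; the expected code length is the sum of the merged weights.
merge 1/100 + 7/100 → 2/25
merge 2/25 + 1/10 → 9/50
merge 1/10 + 11/100 → 21/100
merge 9/50 + 19/100 → 37/100
merge 1/5 + 21/100 → 41/100
merge 11/50 + 37/100 → 59/100
merge 41/100 + 59/100 → 1
L = 2/25 + 9/50 + 21/100 + 37/100 + 41/100 + 59/100 + 1 = 71/25 = 2.84 bits/symbol.

2.84 bits/symbol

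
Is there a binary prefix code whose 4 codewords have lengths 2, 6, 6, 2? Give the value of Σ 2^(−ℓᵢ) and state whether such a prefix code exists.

0.53125; yes

With common denominator 2^6 = 64: Σ 2^(−ℓᵢ) = 16/64 + 1/64 + 1/64 + 16/64 = 34/64 = 0.53125.
Kraft's inequality requires Σ ≤ 1; here Σ = 0.53125 ≤ 1, so such a prefix code exists.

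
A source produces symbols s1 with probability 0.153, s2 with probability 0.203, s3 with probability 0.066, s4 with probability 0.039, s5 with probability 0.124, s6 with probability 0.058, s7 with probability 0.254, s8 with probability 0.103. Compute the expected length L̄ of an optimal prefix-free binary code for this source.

2.803 bits/symbol

Repeatedly combine the two least-probable nodes; the expected code length is the sum of the merged weights.
merge 39/1000 + 29/500 → 97/1000
merge 33/500 + 97/1000 → 163/1000
merge 103/1000 + 31/250 → 227/1000
merge 153/1000 + 163/1000 → 79/250
merge 203/1000 + 227/1000 → 43/100
merge 127/500 + 79/250 → 57/100
merge 43/100 + 57/100 → 1
L = 97/1000 + 163/1000 + 227/1000 + 79/250 + 43/100 + 57/100 + 1 = 2803/1000 = 2.803 bits/symbol.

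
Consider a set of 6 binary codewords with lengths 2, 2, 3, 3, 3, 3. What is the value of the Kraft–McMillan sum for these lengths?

1

With common denominator 2^3 = 8: Σ 2^(−ℓᵢ) = 2/8 + 2/8 + 1/8 + 1/8 + 1/8 + 1/8 = 8/8 = 1.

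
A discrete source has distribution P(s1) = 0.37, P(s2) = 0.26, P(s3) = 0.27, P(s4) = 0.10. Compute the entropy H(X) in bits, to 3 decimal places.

1.878 bits

H = −Σ pᵢ log₂ pᵢ.
−0.37·log₂(0.37) = 0.5307
−0.26·log₂(0.26) = 0.5053
−0.27·log₂(0.27) = 0.5100
−0.10·log₂(0.10) = 0.3322
Sum ≈ 1.8782 → 1.878 bits.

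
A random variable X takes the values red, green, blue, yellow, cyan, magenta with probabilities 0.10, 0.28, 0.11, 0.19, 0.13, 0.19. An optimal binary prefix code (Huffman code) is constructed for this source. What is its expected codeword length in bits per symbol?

2.53 bits/symbol

Repeatedly combine the two least-probable nodes; the expected code length is the sum of the merged weights.
merge 1/10 + 11/100 → 21/100
merge 13/100 + 19/100 → 8/25
merge 19/100 + 21/100 → 2/5
merge 7/25 + 8/25 → 3/5
merge 2/5 + 3/5 → 1
L = 21/100 + 8/25 + 2/5 + 3/5 + 1 = 253/100 = 2.53 bits/symbol.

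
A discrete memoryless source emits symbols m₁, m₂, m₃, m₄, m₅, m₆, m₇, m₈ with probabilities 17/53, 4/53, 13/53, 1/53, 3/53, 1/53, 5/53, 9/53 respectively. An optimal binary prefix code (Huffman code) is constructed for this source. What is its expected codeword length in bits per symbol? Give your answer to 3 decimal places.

2.566 bits/symbol

Repeatedly combine the two least-probable nodes; the expected code length is the sum of the merged weights.
merge 1/53 + 1/53 → 2/53
merge 2/53 + 3/53 → 5/53
merge 4/53 + 5/53 → 9/53
merge 5/53 + 9/53 → 14/53
merge 9/53 + 13/53 → 22/53
merge 14/53 + 17/53 → 31/53
merge 22/53 + 31/53 → 1
L = 2/53 + 5/53 + 9/53 + 14/53 + 22/53 + 31/53 + 1 = 136/53 ≈ 2.566 bits/symbol.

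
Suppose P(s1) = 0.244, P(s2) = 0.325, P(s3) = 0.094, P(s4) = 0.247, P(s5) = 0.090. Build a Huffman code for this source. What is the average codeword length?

2.184 bits/symbol

Repeatedly combine the two least-probable nodes; the expected code length is the sum of the merged weights.
merge 9/100 + 47/500 → 23/125
merge 23/125 + 61/250 → 107/250
merge 247/1000 + 13/40 → 143/250
merge 107/250 + 143/250 → 1
L = 23/125 + 107/250 + 143/250 + 1 = 273/125 = 2.184 bits/symbol.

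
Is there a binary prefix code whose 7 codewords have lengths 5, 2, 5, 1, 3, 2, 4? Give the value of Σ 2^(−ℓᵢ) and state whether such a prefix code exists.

1.25; no

With common denominator 2^5 = 32: Σ 2^(−ℓᵢ) = 1/32 + 8/32 + 1/32 + 16/32 + 4/32 + 8/32 + 2/32 = 40/32 = 1.25.
Kraft's inequality requires Σ ≤ 1; here Σ = 1.25 > 1, so no such prefix code exists.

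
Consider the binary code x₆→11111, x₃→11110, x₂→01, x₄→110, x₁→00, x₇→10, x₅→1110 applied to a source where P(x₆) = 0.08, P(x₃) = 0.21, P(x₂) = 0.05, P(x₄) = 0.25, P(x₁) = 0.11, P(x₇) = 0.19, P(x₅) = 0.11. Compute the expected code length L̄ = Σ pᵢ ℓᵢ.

3.34 bits/symbol

L̄ = Σ pᵢ·ℓᵢ = 0.08·5 + 0.21·5 + 0.05·2 + 0.25·3 + 0.11·2 + 0.19·2 + 0.11·4 = 3.34 bits/symbol.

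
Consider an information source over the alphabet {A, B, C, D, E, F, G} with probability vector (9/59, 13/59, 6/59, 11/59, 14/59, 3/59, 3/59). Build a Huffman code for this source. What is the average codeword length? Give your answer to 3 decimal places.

Repeatedly combine the two least-probable nodes; the expected code length is the sum of the merged weights.
merge 3/59 + 3/59 → 6/59
merge 6/59 + 6/59 → 12/59
merge 9/59 + 11/59 → 20/59
merge 12/59 + 13/59 → 25/59
merge 14/59 + 20/59 → 34/59
merge 25/59 + 34/59 → 1
L = 6/59 + 12/59 + 20/59 + 25/59 + 34/59 + 1 = 156/59 ≈ 2.644 bits/symbol.

2.644 bits/symbol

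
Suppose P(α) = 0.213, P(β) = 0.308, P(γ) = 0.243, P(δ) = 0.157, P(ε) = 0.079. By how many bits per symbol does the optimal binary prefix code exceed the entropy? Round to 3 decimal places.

0.033 bits

Entropy H = −Σ p log₂ p ≈ 2.2031 bits.
Huffman merges: 79/1000+157/1000→59/250; 213/1000+59/250→449/1000; 243/1000+77/250→551/1000; 449/1000+551/1000→1. L = 559/250 ≈ 2.2360.
L − H = 2.2360 − 2.2031 = 0.033 bits.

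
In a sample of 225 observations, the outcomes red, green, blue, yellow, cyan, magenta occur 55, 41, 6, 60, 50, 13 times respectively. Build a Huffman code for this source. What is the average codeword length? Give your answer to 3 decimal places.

Probabilities are the counts divided by 225.
Repeatedly combine the two least-probable nodes; the expected code length is the sum of the merged weights.
merge 2/75 + 13/225 → 19/225
merge 19/225 + 41/225 → 4/15
merge 2/9 + 11/45 → 7/15
merge 4/15 + 4/15 → 8/15
merge 7/15 + 8/15 → 1
L = 19/225 + 4/15 + 7/15 + 8/15 + 1 = 529/225 ≈ 2.351 bits/symbol.

2.351 bits/symbol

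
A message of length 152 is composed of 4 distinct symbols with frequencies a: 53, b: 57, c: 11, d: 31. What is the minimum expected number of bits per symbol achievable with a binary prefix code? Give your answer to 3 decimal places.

1.901 bits/symbol

Probabilities are the counts divided by 152.
Repeatedly combine the two least-probable nodes; the expected code length is the sum of the merged weights.
merge 11/152 + 31/152 → 21/76
merge 21/76 + 53/152 → 5/8
merge 3/8 + 5/8 → 1
L = 21/76 + 5/8 + 1 = 289/152 ≈ 1.901 bits/symbol.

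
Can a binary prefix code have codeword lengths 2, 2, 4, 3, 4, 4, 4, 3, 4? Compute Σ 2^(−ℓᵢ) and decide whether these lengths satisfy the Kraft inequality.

1.0625; no

With common denominator 2^4 = 16: Σ 2^(−ℓᵢ) = 4/16 + 4/16 + 1/16 + 2/16 + 1/16 + 1/16 + 1/16 + 2/16 + 1/16 = 17/16 = 1.0625.
Kraft's inequality requires Σ ≤ 1; here Σ = 1.0625 > 1, so no such prefix code exists.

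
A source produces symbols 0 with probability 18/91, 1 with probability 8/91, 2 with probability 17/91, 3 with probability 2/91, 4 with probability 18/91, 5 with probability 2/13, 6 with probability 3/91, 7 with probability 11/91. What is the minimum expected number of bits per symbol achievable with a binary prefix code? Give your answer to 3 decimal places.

2.802 bits/symbol

Repeatedly combine the two least-probable nodes; the expected code length is the sum of the merged weights.
merge 2/91 + 3/91 → 5/91
merge 5/91 + 8/91 → 1/7
merge 11/91 + 1/7 → 24/91
merge 2/13 + 17/91 → 31/91
merge 18/91 + 18/91 → 36/91
merge 24/91 + 31/91 → 55/91
merge 36/91 + 55/91 → 1
L = 5/91 + 1/7 + 24/91 + 31/91 + 36/91 + 55/91 + 1 = 255/91 ≈ 2.802 bits/symbol.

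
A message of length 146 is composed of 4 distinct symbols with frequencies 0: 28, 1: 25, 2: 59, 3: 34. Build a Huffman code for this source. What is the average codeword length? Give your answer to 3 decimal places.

Probabilities are the counts divided by 146.
Repeatedly combine the two least-probable nodes; the expected code length is the sum of the merged weights.
merge 25/146 + 14/73 → 53/146
merge 17/73 + 53/146 → 87/146
merge 59/146 + 87/146 → 1
L = 53/146 + 87/146 + 1 = 143/73 ≈ 1.959 bits/symbol.

1.959 bits/symbol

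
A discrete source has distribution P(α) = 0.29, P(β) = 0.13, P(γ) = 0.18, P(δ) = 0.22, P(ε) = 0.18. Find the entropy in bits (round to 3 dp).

2.272 bits

H = −Σ pᵢ log₂ pᵢ.
−0.29·log₂(0.29) = 0.5179
−0.13·log₂(0.13) = 0.3826
−0.18·log₂(0.18) = 0.4453
−0.22·log₂(0.22) = 0.4806
−0.18·log₂(0.18) = 0.4453
Sum ≈ 2.2717 → 2.272 bits.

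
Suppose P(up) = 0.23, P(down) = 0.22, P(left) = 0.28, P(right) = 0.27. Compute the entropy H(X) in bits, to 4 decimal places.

1.9925 bits

H = −Σ pᵢ log₂ pᵢ.
−0.23·log₂(0.23) = 0.4877
−0.22·log₂(0.22) = 0.4806
−0.28·log₂(0.28) = 0.5142
−0.27·log₂(0.27) = 0.5100
Sum ≈ 1.9925 → 1.9925 bits.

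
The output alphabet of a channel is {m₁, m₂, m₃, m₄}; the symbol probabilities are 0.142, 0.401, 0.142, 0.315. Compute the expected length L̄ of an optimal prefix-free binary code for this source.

Repeatedly combine the two least-probable nodes; the expected code length is the sum of the merged weights.
merge 71/500 + 71/500 → 71/250
merge 71/250 + 63/200 → 599/1000
merge 401/1000 + 599/1000 → 1
L = 71/250 + 599/1000 + 1 = 1883/1000 = 1.883 bits/symbol.

1.883 bits/symbol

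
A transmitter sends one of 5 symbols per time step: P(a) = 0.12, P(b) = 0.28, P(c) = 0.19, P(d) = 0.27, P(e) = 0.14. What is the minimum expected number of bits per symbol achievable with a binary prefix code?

2.26 bits/symbol

Repeatedly combine the two least-probable nodes; the expected code length is the sum of the merged weights.
merge 3/25 + 7/50 → 13/50
merge 19/100 + 13/50 → 9/20
merge 27/100 + 7/25 → 11/20
merge 9/20 + 11/20 → 1
L = 13/50 + 9/20 + 11/20 + 1 = 113/50 = 2.26 bits/symbol.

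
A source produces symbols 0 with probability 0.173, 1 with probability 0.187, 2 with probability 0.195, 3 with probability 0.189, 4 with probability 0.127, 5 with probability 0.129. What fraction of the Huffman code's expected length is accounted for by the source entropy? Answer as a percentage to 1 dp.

98.0%

Entropy H = −Σ p log₂ p ≈ 2.5636 bits.
Huffman merges: 127/1000+129/1000→32/125; 173/1000+187/1000→9/25; 189/1000+39/200→48/125; 32/125+9/25→77/125; 48/125+77/125→1. L = 327/125 ≈ 2.6160.
Efficiency = H/L = 2.5636/2.6160 = 98.0%.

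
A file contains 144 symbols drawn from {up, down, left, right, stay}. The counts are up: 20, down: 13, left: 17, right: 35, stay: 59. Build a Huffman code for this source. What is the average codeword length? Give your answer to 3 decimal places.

2.146 bits/symbol

Probabilities are the counts divided by 144.
Repeatedly combine the two least-probable nodes; the expected code length is the sum of the merged weights.
merge 13/144 + 17/144 → 5/24
merge 5/36 + 5/24 → 25/72
merge 35/144 + 25/72 → 85/144
merge 59/144 + 85/144 → 1
L = 5/24 + 25/72 + 85/144 + 1 = 103/48 ≈ 2.146 bits/symbol.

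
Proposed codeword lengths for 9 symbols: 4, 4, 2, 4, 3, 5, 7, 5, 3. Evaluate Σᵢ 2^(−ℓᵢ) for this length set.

0.7578125

With common denominator 2^7 = 128: Σ 2^(−ℓᵢ) = 8/128 + 8/128 + 32/128 + 8/128 + 16/128 + 4/128 + 1/128 + 4/128 + 16/128 = 97/128 = 0.7578125.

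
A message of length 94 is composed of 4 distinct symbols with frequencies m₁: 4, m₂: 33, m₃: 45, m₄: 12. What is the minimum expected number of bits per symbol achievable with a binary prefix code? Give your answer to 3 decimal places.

1.691 bits/symbol

Probabilities are the counts divided by 94.
Repeatedly combine the two least-probable nodes; the expected code length is the sum of the merged weights.
merge 2/47 + 6/47 → 8/47
merge 8/47 + 33/94 → 49/94
merge 45/94 + 49/94 → 1
L = 8/47 + 49/94 + 1 = 159/94 ≈ 1.691 bits/symbol.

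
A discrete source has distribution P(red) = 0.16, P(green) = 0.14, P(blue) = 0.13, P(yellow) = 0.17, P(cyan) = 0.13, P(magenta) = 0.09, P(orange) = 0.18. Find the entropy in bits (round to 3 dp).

H = −Σ pᵢ log₂ pᵢ.
−0.16·log₂(0.16) = 0.4230
−0.14·log₂(0.14) = 0.3971
−0.13·log₂(0.13) = 0.3826
−0.17·log₂(0.17) = 0.4346
−0.13·log₂(0.13) = 0.3826
−0.09·log₂(0.09) = 0.3127
−0.18·log₂(0.18) = 0.4453
Sum ≈ 2.7780 → 2.778 bits.

2.778 bits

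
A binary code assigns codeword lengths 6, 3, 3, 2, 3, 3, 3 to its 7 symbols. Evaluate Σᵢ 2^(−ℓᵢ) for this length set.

0.890625

With common denominator 2^6 = 64: Σ 2^(−ℓᵢ) = 1/64 + 8/64 + 8/64 + 16/64 + 8/64 + 8/64 + 8/64 = 57/64 = 0.890625.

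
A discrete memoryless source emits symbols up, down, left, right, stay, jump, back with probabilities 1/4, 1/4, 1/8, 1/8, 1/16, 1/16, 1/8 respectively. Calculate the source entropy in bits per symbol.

Each probability is a power of 1/2, so log₂(1/p) is an integer.
H = Σ p·log₂(1/p) = 1/4·2 + 1/4·2 + 1/8·3 + 1/8·3 + 1/16·4 + 1/16·4 + 1/8·3 = 2.625 bits.

2.625 bits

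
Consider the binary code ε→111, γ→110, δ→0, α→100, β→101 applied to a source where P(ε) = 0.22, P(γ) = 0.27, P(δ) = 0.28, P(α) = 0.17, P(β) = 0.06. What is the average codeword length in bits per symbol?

L̄ = Σ pᵢ·ℓᵢ = 0.22·3 + 0.27·3 + 0.28·1 + 0.17·3 + 0.06·3 = 2.44 bits/symbol.

2.44 bits/symbol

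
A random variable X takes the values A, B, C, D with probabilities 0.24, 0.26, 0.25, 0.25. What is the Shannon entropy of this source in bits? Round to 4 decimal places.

H = −Σ pᵢ log₂ pᵢ.
−0.24·log₂(0.24) = 0.4941
−0.26·log₂(0.26) = 0.5053
−0.25·log₂(0.25) = 0.5000
−0.25·log₂(0.25) = 0.5000
Sum ≈ 1.9994 → 1.9994 bits.

1.9994 bits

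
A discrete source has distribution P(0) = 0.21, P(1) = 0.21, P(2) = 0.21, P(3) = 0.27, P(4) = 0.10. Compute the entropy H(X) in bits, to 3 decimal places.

2.261 bits

H = −Σ pᵢ log₂ pᵢ.
−0.21·log₂(0.21) = 0.4728
−0.21·log₂(0.21) = 0.4728
−0.21·log₂(0.21) = 0.4728
−0.27·log₂(0.27) = 0.5100
−0.10·log₂(0.10) = 0.3322
Sum ≈ 2.2607 → 2.261 bits.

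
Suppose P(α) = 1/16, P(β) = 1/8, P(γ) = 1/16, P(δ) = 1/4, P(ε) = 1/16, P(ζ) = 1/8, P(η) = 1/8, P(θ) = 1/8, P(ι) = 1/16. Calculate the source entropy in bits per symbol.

Each probability is a power of 1/2, so log₂(1/p) is an integer.
H = Σ p·log₂(1/p) = 1/16·4 + 1/8·3 + 1/16·4 + 1/4·2 + 1/16·4 + 1/8·3 + 1/8·3 + 1/8·3 + 1/16·4 = 3 bits.

3 bits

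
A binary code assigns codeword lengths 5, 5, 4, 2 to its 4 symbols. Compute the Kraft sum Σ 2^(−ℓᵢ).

With common denominator 2^5 = 32: Σ 2^(−ℓᵢ) = 1/32 + 1/32 + 2/32 + 8/32 = 12/32 = 0.375.

0.375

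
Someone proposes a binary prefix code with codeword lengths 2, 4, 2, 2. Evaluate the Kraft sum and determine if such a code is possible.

With common denominator 2^4 = 16: Σ 2^(−ℓᵢ) = 4/16 + 1/16 + 4/16 + 4/16 = 13/16 = 0.8125.
Kraft's inequality requires Σ ≤ 1; here Σ = 0.8125 ≤ 1, so such a prefix code exists.

0.8125; yes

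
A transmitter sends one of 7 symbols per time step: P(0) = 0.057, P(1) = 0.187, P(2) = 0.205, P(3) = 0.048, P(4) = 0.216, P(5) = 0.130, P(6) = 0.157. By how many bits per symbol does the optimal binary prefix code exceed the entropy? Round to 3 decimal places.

Entropy H = −Σ p log₂ p ≈ 2.6464 bits.
Huffman merges: 6/125+57/1000→21/200; 21/200+13/100→47/200; 157/1000+187/1000→43/125; 41/200+27/125→421/1000; 47/200+43/125→579/1000; 421/1000+579/1000→1. L = 671/250 ≈ 2.6840.
L − H = 2.6840 − 2.6464 = 0.038 bits.

0.038 bits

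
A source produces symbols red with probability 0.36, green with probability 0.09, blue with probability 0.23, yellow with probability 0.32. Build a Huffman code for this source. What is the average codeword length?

Repeatedly combine the two least-probable nodes; the expected code length is the sum of the merged weights.
merge 9/100 + 23/100 → 8/25
merge 8/25 + 8/25 → 16/25
merge 9/25 + 16/25 → 1
L = 8/25 + 16/25 + 1 = 49/25 = 1.96 bits/symbol.

1.96 bits/symbol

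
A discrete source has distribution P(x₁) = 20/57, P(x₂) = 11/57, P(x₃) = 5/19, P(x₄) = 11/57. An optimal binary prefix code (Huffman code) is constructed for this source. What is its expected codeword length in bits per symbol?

2 bits/symbol

Repeatedly combine the two least-probable nodes; the expected code length is the sum of the merged weights.
merge 11/57 + 11/57 → 22/57
merge 5/19 + 20/57 → 35/57
merge 22/57 + 35/57 → 1
L = 22/57 + 35/57 + 1 = 2 bits/symbol.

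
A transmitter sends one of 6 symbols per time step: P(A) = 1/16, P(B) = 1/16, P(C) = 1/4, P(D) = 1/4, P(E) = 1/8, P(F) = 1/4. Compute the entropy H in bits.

2.375 bits

Each probability is a power of 1/2, so log₂(1/p) is an integer.
H = Σ p·log₂(1/p) = 1/16·4 + 1/16·4 + 1/4·2 + 1/4·2 + 1/8·3 + 1/4·2 = 2.375 bits.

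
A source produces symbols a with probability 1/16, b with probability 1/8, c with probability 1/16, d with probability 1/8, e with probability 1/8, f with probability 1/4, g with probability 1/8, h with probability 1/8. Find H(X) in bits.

Each probability is a power of 1/2, so log₂(1/p) is an integer.
H = Σ p·log₂(1/p) = 1/16·4 + 1/8·3 + 1/16·4 + 1/8·3 + 1/8·3 + 1/4·2 + 1/8·3 + 1/8·3 = 2.875 bits.

2.875 bits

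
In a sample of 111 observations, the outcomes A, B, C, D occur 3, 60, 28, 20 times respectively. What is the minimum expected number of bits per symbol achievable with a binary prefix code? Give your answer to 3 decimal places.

1.667 bits/symbol

Probabilities are the counts divided by 111.
Repeatedly combine the two least-probable nodes; the expected code length is the sum of the merged weights.
merge 1/37 + 20/111 → 23/111
merge 23/111 + 28/111 → 17/37
merge 17/37 + 20/37 → 1
L = 23/111 + 17/37 + 1 = 5/3 ≈ 1.667 bits/symbol.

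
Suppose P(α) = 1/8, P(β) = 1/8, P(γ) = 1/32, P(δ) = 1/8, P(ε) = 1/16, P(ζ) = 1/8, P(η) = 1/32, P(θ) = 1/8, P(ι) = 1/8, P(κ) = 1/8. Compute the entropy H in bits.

Each probability is a power of 1/2, so log₂(1/p) is an integer.
H = Σ p·log₂(1/p) = 1/8·3 + 1/8·3 + 1/32·5 + 1/8·3 + 1/16·4 + 1/8·3 + 1/32·5 + 1/8·3 + 1/8·3 + 1/8·3 = 3.1875 bits.

3.1875 bits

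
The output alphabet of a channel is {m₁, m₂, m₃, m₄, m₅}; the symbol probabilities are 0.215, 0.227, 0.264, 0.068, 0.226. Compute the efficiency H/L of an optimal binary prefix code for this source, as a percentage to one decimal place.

Entropy H = −Σ p log₂ p ≈ 2.2183 bits.
Huffman merges: 17/250+43/200→283/1000; 113/500+227/1000→453/1000; 33/125+283/1000→547/1000; 453/1000+547/1000→1. L = 2283/1000 ≈ 2.2830.
Efficiency = H/L = 2.2183/2.2830 = 97.2%.

97.2%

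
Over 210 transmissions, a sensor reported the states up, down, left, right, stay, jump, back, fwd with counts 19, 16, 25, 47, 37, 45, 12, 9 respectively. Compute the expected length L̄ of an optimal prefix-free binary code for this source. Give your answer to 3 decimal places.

2.829 bits/symbol

Probabilities are the counts divided by 210.
Repeatedly combine the two least-probable nodes; the expected code length is the sum of the merged weights.
merge 3/70 + 2/35 → 1/10
merge 8/105 + 19/210 → 1/6
merge 1/10 + 5/42 → 23/105
merge 1/6 + 37/210 → 12/35
merge 3/14 + 23/105 → 13/30
merge 47/210 + 12/35 → 17/30
merge 13/30 + 17/30 → 1
L = 1/10 + 1/6 + 23/105 + 12/35 + 13/30 + 17/30 + 1 = 99/35 ≈ 2.829 bits/symbol.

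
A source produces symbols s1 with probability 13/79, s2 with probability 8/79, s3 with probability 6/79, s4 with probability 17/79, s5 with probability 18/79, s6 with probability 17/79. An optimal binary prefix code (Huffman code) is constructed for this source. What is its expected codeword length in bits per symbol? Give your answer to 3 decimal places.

2.519 bits/symbol

Repeatedly combine the two least-probable nodes; the expected code length is the sum of the merged weights.
merge 6/79 + 8/79 → 14/79
merge 13/79 + 14/79 → 27/79
merge 17/79 + 17/79 → 34/79
merge 18/79 + 27/79 → 45/79
merge 34/79 + 45/79 → 1
L = 14/79 + 27/79 + 34/79 + 45/79 + 1 = 199/79 ≈ 2.519 bits/symbol.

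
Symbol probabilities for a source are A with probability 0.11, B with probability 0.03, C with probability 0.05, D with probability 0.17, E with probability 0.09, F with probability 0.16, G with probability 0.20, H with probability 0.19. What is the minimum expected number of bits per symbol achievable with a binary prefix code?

2.86 bits/symbol

Repeatedly combine the two least-probable nodes; the expected code length is the sum of the merged weights.
merge 3/100 + 1/20 → 2/25
merge 2/25 + 9/100 → 17/100
merge 11/100 + 4/25 → 27/100
merge 17/100 + 17/100 → 17/50
merge 19/100 + 1/5 → 39/100
merge 27/100 + 17/50 → 61/100
merge 39/100 + 61/100 → 1
L = 2/25 + 17/100 + 27/100 + 17/50 + 39/100 + 61/100 + 1 = 143/50 = 2.86 bits/symbol.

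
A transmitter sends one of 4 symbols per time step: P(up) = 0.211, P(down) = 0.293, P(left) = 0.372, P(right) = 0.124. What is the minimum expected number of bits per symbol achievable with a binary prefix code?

1.963 bits/symbol

Repeatedly combine the two least-probable nodes; the expected code length is the sum of the merged weights.
merge 31/250 + 211/1000 → 67/200
merge 293/1000 + 67/200 → 157/250
merge 93/250 + 157/250 → 1
L = 67/200 + 157/250 + 1 = 1963/1000 = 1.963 bits/symbol.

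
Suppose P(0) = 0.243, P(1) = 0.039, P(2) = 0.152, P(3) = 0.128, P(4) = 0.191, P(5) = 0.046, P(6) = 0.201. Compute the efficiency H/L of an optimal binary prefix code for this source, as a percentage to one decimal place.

98.3%

Entropy H = −Σ p log₂ p ≈ 2.5970 bits.
Huffman merges: 39/1000+23/500→17/200; 17/200+16/125→213/1000; 19/125+191/1000→343/1000; 201/1000+213/1000→207/500; 243/1000+343/1000→293/500; 207/500+293/500→1. L = 2641/1000 ≈ 2.6410.
Efficiency = H/L = 2.5970/2.6410 = 98.3%.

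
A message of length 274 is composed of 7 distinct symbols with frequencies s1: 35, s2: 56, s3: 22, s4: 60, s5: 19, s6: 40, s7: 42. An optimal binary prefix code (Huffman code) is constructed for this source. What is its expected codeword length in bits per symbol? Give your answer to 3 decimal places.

2.726 bits/symbol

Probabilities are the counts divided by 274.
Repeatedly combine the two least-probable nodes; the expected code length is the sum of the merged weights.
merge 19/274 + 11/137 → 41/274
merge 35/274 + 20/137 → 75/274
merge 41/274 + 21/137 → 83/274
merge 28/137 + 30/137 → 58/137
merge 75/274 + 83/274 → 79/137
merge 58/137 + 79/137 → 1
L = 41/274 + 75/274 + 83/274 + 58/137 + 79/137 + 1 = 747/274 ≈ 2.726 bits/symbol.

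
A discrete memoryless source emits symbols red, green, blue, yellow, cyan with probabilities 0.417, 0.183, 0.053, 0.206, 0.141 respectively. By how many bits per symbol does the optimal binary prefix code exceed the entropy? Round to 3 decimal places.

0.087 bits

Entropy H = −Σ p log₂ p ≈ 2.0672 bits.
Huffman merges: 53/1000+141/1000→97/500; 183/1000+97/500→377/1000; 103/500+377/1000→583/1000; 417/1000+583/1000→1. L = 1077/500 ≈ 2.1540.
L − H = 2.1540 − 2.0672 = 0.087 bits.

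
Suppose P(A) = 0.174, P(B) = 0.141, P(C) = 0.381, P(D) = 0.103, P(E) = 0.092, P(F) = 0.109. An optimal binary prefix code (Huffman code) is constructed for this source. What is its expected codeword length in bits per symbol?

Repeatedly combine the two least-probable nodes; the expected code length is the sum of the merged weights.
merge 23/250 + 103/1000 → 39/200
merge 109/1000 + 141/1000 → 1/4
merge 87/500 + 39/200 → 369/1000
merge 1/4 + 369/1000 → 619/1000
merge 381/1000 + 619/1000 → 1
L = 39/200 + 1/4 + 369/1000 + 619/1000 + 1 = 2433/1000 = 2.433 bits/symbol.

2.433 bits/symbol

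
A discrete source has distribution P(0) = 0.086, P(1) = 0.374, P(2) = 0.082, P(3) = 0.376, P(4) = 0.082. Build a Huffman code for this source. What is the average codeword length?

2.038 bits/symbol

Repeatedly combine the two least-probable nodes; the expected code length is the sum of the merged weights.
merge 41/500 + 41/500 → 41/250
merge 43/500 + 41/250 → 1/4
merge 1/4 + 187/500 → 78/125
merge 47/125 + 78/125 → 1
L = 41/250 + 1/4 + 78/125 + 1 = 1019/500 = 2.038 bits/symbol.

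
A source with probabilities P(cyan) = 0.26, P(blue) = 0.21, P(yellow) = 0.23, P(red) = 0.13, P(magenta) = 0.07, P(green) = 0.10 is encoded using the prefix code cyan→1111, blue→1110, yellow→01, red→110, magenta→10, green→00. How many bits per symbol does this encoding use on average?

3.07 bits/symbol

L̄ = Σ pᵢ·ℓᵢ = 0.26·4 + 0.21·4 + 0.23·2 + 0.13·3 + 0.07·2 + 0.10·2 = 3.07 bits/symbol.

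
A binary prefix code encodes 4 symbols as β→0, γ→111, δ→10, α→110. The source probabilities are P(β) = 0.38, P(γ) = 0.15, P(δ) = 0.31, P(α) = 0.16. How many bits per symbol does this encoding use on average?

1.93 bits/symbol

L̄ = Σ pᵢ·ℓᵢ = 0.38·1 + 0.15·3 + 0.31·2 + 0.16·3 = 1.93 bits/symbol.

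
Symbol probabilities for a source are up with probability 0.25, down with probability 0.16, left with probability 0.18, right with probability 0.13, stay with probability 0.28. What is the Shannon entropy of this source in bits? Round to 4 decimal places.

H = −Σ pᵢ log₂ pᵢ.
−0.25·log₂(0.25) = 0.5000
−0.16·log₂(0.16) = 0.4230
−0.18·log₂(0.18) = 0.4453
−0.13·log₂(0.13) = 0.3826
−0.28·log₂(0.28) = 0.5142
Sum ≈ 2.2652 → 2.2652 bits.

2.2652 bits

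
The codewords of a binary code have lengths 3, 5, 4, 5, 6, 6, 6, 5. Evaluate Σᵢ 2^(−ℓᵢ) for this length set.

0.328125

With common denominator 2^6 = 64: Σ 2^(−ℓᵢ) = 8/64 + 2/64 + 4/64 + 2/64 + 1/64 + 1/64 + 1/64 + 2/64 = 21/64 = 0.328125.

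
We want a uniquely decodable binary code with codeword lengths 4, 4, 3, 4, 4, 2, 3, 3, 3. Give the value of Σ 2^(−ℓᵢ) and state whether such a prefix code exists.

With common denominator 2^4 = 16: Σ 2^(−ℓᵢ) = 1/16 + 1/16 + 2/16 + 1/16 + 1/16 + 4/16 + 2/16 + 2/16 + 2/16 = 16/16 = 1.
Kraft's inequality requires Σ ≤ 1; here Σ = 1 ≤ 1, so such a prefix code exists.

1; yes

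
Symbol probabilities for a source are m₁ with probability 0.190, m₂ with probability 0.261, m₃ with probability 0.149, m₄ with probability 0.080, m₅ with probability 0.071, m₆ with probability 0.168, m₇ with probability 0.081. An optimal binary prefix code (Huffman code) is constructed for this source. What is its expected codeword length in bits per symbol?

Repeatedly combine the two least-probable nodes; the expected code length is the sum of the merged weights.
merge 71/1000 + 2/25 → 151/1000
merge 81/1000 + 149/1000 → 23/100
merge 151/1000 + 21/125 → 319/1000
merge 19/100 + 23/100 → 21/50
merge 261/1000 + 319/1000 → 29/50
merge 21/50 + 29/50 → 1
L = 151/1000 + 23/100 + 319/1000 + 21/50 + 29/50 + 1 = 27/10 = 2.7 bits/symbol.

2.7 bits/symbol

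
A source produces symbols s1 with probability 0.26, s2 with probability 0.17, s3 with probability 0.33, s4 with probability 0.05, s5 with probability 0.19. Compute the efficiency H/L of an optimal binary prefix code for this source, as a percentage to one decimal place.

96.4%

Entropy H = −Σ p log₂ p ≈ 2.1390 bits.
Huffman merges: 1/20+17/100→11/50; 19/100+11/50→41/100; 13/50+33/100→59/100; 41/100+59/100→1. L = 111/50 ≈ 2.2200.
Efficiency = H/L = 2.1390/2.2200 = 96.4%.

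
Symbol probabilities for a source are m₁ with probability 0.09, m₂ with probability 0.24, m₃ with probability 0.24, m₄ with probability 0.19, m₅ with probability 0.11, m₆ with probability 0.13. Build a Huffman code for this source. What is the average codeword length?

Repeatedly combine the two least-probable nodes; the expected code length is the sum of the merged weights.
merge 9/100 + 11/100 → 1/5
merge 13/100 + 19/100 → 8/25
merge 1/5 + 6/25 → 11/25
merge 6/25 + 8/25 → 14/25
merge 11/25 + 14/25 → 1
L = 1/5 + 8/25 + 11/25 + 14/25 + 1 = 63/25 = 2.52 bits/symbol.

2.52 bits/symbol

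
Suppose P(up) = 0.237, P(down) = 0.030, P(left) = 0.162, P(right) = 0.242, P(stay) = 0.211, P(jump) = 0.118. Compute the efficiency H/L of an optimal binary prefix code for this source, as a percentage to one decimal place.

Entropy H = −Σ p log₂ p ≈ 2.4022 bits.
Huffman merges: 3/100+59/500→37/250; 37/250+81/500→31/100; 211/1000+237/1000→56/125; 121/500+31/100→69/125; 56/125+69/125→1. L = 1229/500 ≈ 2.4580.
Efficiency = H/L = 2.4022/2.4580 = 97.7%.

97.7%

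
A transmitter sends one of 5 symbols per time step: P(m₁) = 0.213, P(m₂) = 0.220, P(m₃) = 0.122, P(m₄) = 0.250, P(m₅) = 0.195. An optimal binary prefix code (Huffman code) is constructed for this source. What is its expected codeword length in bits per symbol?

Repeatedly combine the two least-probable nodes; the expected code length is the sum of the merged weights.
merge 61/500 + 39/200 → 317/1000
merge 213/1000 + 11/50 → 433/1000
merge 1/4 + 317/1000 → 567/1000
merge 433/1000 + 567/1000 → 1
L = 317/1000 + 433/1000 + 567/1000 + 1 = 2317/1000 = 2.317 bits/symbol.

2.317 bits/symbol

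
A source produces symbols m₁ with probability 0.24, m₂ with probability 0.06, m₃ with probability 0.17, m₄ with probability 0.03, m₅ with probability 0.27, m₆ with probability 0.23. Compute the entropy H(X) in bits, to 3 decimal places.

H = −Σ pᵢ log₂ pᵢ.
−0.24·log₂(0.24) = 0.4941
−0.06·log₂(0.06) = 0.2435
−0.17·log₂(0.17) = 0.4346
−0.03·log₂(0.03) = 0.1518
−0.27·log₂(0.27) = 0.5100
−0.23·log₂(0.23) = 0.4877
Sum ≈ 2.3217 → 2.322 bits.

2.322 bits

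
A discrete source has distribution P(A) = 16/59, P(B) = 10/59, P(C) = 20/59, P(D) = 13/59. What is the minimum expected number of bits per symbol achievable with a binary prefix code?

Repeatedly combine the two least-probable nodes; the expected code length is the sum of the merged weights.
merge 10/59 + 13/59 → 23/59
merge 16/59 + 20/59 → 36/59
merge 23/59 + 36/59 → 1
L = 23/59 + 36/59 + 1 = 2 bits/symbol.

2 bits/symbol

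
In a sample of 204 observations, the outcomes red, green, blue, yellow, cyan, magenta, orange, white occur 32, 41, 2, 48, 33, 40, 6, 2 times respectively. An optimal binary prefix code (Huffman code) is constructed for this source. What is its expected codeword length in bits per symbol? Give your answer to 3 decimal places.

2.632 bits/symbol

Probabilities are the counts divided by 204.
Repeatedly combine the two least-probable nodes; the expected code length is the sum of the merged weights.
merge 1/102 + 1/102 → 1/51
merge 1/51 + 1/34 → 5/102
merge 5/102 + 8/51 → 7/34
merge 11/68 + 10/51 → 73/204
merge 41/204 + 7/34 → 83/204
merge 4/17 + 73/204 → 121/204
merge 83/204 + 121/204 → 1
L = 1/51 + 5/102 + 7/34 + 73/204 + 83/204 + 121/204 + 1 = 179/68 ≈ 2.632 bits/symbol.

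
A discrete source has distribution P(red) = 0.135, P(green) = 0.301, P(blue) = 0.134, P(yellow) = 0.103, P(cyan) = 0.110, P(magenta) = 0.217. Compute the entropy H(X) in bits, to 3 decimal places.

H = −Σ pᵢ log₂ pᵢ.
−0.135·log₂(0.135) = 0.3900
−0.301·log₂(0.301) = 0.5214
−0.134·log₂(0.134) = 0.3886
−0.103·log₂(0.103) = 0.3378
−0.110·log₂(0.110) = 0.3503
−0.217·log₂(0.217) = 0.4783
Sum ≈ 2.4663 → 2.466 bits.

2.466 bits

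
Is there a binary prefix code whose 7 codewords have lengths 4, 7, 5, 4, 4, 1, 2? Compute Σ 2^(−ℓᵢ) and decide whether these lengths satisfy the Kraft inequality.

0.9765625; yes

With common denominator 2^7 = 128: Σ 2^(−ℓᵢ) = 8/128 + 1/128 + 4/128 + 8/128 + 8/128 + 64/128 + 32/128 = 125/128 = 0.9765625.
Kraft's inequality requires Σ ≤ 1; here Σ = 0.9765625 ≤ 1, so such a prefix code exists.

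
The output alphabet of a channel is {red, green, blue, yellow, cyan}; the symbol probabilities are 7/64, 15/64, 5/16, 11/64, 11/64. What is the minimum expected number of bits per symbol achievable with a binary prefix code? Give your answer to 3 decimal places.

2.281 bits/symbol

Repeatedly combine the two least-probable nodes; the expected code length is the sum of the merged weights.
merge 7/64 + 11/64 → 9/32
merge 11/64 + 15/64 → 13/32
merge 9/32 + 5/16 → 19/32
merge 13/32 + 19/32 → 1
L = 9/32 + 13/32 + 19/32 + 1 = 73/32 ≈ 2.281 bits/symbol.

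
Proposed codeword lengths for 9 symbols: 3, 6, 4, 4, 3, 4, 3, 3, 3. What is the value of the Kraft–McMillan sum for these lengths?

With common denominator 2^6 = 64: Σ 2^(−ℓᵢ) = 8/64 + 1/64 + 4/64 + 4/64 + 8/64 + 4/64 + 8/64 + 8/64 + 8/64 = 53/64 = 0.828125.

0.828125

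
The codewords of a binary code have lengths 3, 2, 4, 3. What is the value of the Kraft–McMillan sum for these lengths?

With common denominator 2^4 = 16: Σ 2^(−ℓᵢ) = 2/16 + 4/16 + 1/16 + 2/16 = 9/16 = 0.5625.

0.5625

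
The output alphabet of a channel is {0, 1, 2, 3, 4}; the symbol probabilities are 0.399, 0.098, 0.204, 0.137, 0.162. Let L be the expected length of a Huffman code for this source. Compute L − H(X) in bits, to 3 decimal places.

0.059 bits

Entropy H = −Σ p log₂ p ≈ 2.1434 bits.
Huffman merges: 49/500+137/1000→47/200; 81/500+51/250→183/500; 47/200+183/500→601/1000; 399/1000+601/1000→1. L = 1101/500 ≈ 2.2020.
L − H = 2.2020 − 2.1434 = 0.059 bits.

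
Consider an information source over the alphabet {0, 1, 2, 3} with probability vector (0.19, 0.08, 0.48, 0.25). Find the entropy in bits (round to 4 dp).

1.7550 bits

H = −Σ pᵢ log₂ pᵢ.
−0.19·log₂(0.19) = 0.4552
−0.08·log₂(0.08) = 0.2915
−0.48·log₂(0.48) = 0.5083
−0.25·log₂(0.25) = 0.5000
Sum ≈ 1.7550 → 1.7550 bits.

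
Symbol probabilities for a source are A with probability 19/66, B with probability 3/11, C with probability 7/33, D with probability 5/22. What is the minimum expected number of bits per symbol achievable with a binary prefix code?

Repeatedly combine the two least-probable nodes; the expected code length is the sum of the merged weights.
merge 7/33 + 5/22 → 29/66
merge 3/11 + 19/66 → 37/66
merge 29/66 + 37/66 → 1
L = 29/66 + 37/66 + 1 = 2 bits/symbol.

2 bits/symbol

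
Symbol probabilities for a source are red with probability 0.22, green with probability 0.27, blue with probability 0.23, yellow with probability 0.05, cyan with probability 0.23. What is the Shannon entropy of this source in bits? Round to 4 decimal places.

H = −Σ pᵢ log₂ pᵢ.
−0.22·log₂(0.22) = 0.4806
−0.27·log₂(0.27) = 0.5100
−0.23·log₂(0.23) = 0.4877
−0.05·log₂(0.05) = 0.2161
−0.23·log₂(0.23) = 0.4877
Sum ≈ 2.1820 → 2.1820 bits.

2.1820 bits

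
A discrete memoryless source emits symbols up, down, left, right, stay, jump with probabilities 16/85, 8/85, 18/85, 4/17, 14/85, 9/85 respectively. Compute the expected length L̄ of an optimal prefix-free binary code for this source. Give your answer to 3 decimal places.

Repeatedly combine the two least-probable nodes; the expected code length is the sum of the merged weights.
merge 8/85 + 9/85 → 1/5
merge 14/85 + 16/85 → 6/17
merge 1/5 + 18/85 → 7/17
merge 4/17 + 6/17 → 10/17
merge 7/17 + 10/17 → 1
L = 1/5 + 6/17 + 7/17 + 10/17 + 1 = 217/85 ≈ 2.553 bits/symbol.

2.553 bits/symbol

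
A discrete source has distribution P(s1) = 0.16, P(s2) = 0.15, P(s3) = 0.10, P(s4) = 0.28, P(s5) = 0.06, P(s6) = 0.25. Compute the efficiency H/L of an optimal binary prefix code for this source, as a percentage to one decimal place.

98.1%

Entropy H = −Σ p log₂ p ≈ 2.4235 bits.
Huffman merges: 3/50+1/10→4/25; 3/20+4/25→31/100; 4/25+1/4→41/100; 7/25+31/100→59/100; 41/100+59/100→1. L = 247/100 ≈ 2.4700.
Efficiency = H/L = 2.4235/2.4700 = 98.1%.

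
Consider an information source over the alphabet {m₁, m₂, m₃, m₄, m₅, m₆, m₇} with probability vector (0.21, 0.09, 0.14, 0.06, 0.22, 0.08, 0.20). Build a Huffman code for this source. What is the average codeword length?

Repeatedly combine the two least-probable nodes; the expected code length is the sum of the merged weights.
merge 3/50 + 2/25 → 7/50
merge 9/100 + 7/50 → 23/100
merge 7/50 + 1/5 → 17/50
merge 21/100 + 11/50 → 43/100
merge 23/100 + 17/50 → 57/100
merge 43/100 + 57/100 → 1
L = 7/50 + 23/100 + 17/50 + 43/100 + 57/100 + 1 = 271/100 = 2.71 bits/symbol.

2.71 bits/symbol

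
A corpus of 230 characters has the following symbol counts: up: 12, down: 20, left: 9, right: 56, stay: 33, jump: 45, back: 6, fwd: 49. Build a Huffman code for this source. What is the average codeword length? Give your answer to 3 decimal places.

2.726 bits/symbol

Probabilities are the counts divided by 230.
Repeatedly combine the two least-probable nodes; the expected code length is the sum of the merged weights.
merge 3/115 + 9/230 → 3/46
merge 6/115 + 3/46 → 27/230
merge 2/23 + 27/230 → 47/230
merge 33/230 + 9/46 → 39/115
merge 47/230 + 49/230 → 48/115
merge 28/115 + 39/115 → 67/115
merge 48/115 + 67/115 → 1
L = 3/46 + 27/230 + 47/230 + 39/115 + 48/115 + 67/115 + 1 = 627/230 ≈ 2.726 bits/symbol.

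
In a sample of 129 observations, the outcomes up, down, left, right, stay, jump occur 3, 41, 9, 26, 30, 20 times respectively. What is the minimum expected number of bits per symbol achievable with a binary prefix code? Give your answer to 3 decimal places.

Probabilities are the counts divided by 129.
Repeatedly combine the two least-probable nodes; the expected code length is the sum of the merged weights.
merge 1/43 + 3/43 → 4/43
merge 4/43 + 20/129 → 32/129
merge 26/129 + 10/43 → 56/129
merge 32/129 + 41/129 → 73/129
merge 56/129 + 73/129 → 1
L = 4/43 + 32/129 + 56/129 + 73/129 + 1 = 302/129 ≈ 2.341 bits/symbol.

2.341 bits/symbol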